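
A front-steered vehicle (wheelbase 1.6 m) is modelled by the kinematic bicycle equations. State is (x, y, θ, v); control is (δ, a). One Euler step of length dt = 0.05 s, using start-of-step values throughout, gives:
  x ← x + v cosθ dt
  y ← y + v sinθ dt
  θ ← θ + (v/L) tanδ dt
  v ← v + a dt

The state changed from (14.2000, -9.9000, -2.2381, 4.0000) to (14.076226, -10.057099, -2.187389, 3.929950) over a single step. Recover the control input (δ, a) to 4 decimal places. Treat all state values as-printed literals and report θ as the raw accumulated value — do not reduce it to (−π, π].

δ = 0.3854, a = -1.4010

a = (v'−v)/dt = (-0.070050)/0.05 = -1.4010
Δθ = θ'−θ = 0.050711;  (v·dt/L) = 4.0000·0.05/1.6 = 0.125000
tan δ = Δθ·L/(v·dt) = 0.405688  →  δ = 0.3854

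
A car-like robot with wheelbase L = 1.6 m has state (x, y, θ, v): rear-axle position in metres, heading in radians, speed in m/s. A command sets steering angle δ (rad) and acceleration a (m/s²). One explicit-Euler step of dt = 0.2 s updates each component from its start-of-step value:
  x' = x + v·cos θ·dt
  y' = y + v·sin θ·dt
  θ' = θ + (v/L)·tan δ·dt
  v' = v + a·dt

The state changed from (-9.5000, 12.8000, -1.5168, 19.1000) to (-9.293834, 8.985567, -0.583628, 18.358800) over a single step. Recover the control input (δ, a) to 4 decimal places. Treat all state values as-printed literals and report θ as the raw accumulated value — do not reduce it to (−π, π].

δ = 0.3726, a = -3.7060

a = (v'−v)/dt = (-0.741200)/0.2 = -3.7060
Δθ = θ'−θ = 0.933172;  (v·dt/L) = 19.1000·0.2/1.6 = 2.387500
tan δ = Δθ·L/(v·dt) = 0.390857  →  δ = 0.3726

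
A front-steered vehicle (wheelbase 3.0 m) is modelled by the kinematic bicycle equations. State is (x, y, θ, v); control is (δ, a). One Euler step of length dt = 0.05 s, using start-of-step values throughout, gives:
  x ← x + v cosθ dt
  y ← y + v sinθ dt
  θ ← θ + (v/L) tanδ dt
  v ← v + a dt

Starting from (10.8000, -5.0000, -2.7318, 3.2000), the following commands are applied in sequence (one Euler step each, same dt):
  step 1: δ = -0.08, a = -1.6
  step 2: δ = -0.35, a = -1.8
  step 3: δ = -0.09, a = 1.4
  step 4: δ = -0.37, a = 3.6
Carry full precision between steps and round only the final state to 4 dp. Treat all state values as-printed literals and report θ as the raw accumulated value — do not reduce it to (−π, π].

(10.2257, -5.2402, -2.7797, 3.2800)

after step 1 (δ=-0.08, a=-1.6): (10.653247, -5.063747, -2.736076, 3.120000)
after step 2 (δ=-0.35, a=-1.8): (10.509899, -5.125288, -2.755057, 3.030000)
after step 3 (δ=-0.09, a=1.4): (10.369577, -5.182401, -2.759615, 3.100000)
after step 4 (δ=-0.37, a=3.6): (10.225748, -5.240178, -2.779654, 3.280000)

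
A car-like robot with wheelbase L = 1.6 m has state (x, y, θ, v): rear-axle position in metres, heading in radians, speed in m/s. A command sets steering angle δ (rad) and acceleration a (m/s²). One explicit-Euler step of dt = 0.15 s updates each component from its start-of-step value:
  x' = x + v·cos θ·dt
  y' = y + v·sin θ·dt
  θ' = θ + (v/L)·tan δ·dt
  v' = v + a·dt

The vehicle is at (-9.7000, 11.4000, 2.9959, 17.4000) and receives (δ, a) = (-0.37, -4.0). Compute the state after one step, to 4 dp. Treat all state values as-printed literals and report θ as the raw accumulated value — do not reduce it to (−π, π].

(-12.2823, 11.7789, 2.3632, 16.8000)

x' = -9.7000 + 17.4000·cos(2.9959)·0.15 = -12.2823
y' = 11.4000 + 17.4000·sin(2.9959)·0.15 = 11.7789
θ' = 2.9959 + (17.4000/1.6)·tan(-0.37)·0.15 = 2.3632
v' = 17.4000 − 4.0000·0.15 = 16.8000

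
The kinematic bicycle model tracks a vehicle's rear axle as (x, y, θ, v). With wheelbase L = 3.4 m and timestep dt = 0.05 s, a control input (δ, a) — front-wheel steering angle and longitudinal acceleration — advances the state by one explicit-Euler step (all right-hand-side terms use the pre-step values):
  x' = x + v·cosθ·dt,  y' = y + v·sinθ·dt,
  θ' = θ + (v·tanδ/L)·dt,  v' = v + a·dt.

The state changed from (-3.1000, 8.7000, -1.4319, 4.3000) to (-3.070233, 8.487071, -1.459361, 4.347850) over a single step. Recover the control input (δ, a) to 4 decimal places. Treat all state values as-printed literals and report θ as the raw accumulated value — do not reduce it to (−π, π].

δ = -0.4097, a = 0.9570

a = (v'−v)/dt = (0.047850)/0.05 = 0.9570
Δθ = θ'−θ = -0.027461;  (v·dt/L) = 4.3000·0.05/3.4 = 0.063235
tan δ = Δθ·L/(v·dt) = -0.434267  →  δ = -0.4097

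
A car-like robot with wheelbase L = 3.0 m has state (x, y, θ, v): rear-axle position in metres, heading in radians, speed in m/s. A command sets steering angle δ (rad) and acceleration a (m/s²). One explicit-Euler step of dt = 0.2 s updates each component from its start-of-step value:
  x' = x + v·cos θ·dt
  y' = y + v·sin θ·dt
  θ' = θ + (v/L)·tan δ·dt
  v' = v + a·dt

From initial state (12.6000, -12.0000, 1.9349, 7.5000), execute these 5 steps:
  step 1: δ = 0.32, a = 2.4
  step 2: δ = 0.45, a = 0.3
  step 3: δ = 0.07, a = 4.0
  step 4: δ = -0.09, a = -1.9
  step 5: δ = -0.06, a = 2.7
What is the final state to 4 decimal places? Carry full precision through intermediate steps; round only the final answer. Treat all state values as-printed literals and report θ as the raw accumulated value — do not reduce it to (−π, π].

(7.6435, -5.6719, 2.3081, 9.0000)

after step 1 (δ=0.32, a=2.4): (12.065832, -10.598335, 2.100595, 7.980000)
after step 2 (δ=0.45, a=0.3): (11.259279, -9.221132, 2.357580, 8.040000)
after step 3 (δ=0.07, a=4.0): (10.120677, -8.085681, 2.395161, 8.840000)
after step 4 (δ=-0.09, a=-1.9): (8.822758, -6.885168, 2.341978, 8.460000)
after step 5 (δ=-0.06, a=2.7): (7.643463, -5.671855, 2.308097, 9.000000)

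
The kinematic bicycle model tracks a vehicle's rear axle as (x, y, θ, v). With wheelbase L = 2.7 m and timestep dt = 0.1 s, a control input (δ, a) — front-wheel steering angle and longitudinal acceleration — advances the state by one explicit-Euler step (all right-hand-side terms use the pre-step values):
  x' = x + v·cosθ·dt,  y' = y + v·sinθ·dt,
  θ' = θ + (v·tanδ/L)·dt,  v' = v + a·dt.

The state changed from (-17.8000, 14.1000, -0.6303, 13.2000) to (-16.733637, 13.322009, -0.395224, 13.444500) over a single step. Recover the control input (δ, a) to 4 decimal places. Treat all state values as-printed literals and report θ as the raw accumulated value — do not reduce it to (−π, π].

δ = 0.4482, a = 2.4450

a = (v'−v)/dt = (0.244500)/0.1 = 2.4450
Δθ = θ'−θ = 0.235076;  (v·dt/L) = 13.2000·0.1/2.7 = 0.488889
tan δ = Δθ·L/(v·dt) = 0.480837  →  δ = 0.4482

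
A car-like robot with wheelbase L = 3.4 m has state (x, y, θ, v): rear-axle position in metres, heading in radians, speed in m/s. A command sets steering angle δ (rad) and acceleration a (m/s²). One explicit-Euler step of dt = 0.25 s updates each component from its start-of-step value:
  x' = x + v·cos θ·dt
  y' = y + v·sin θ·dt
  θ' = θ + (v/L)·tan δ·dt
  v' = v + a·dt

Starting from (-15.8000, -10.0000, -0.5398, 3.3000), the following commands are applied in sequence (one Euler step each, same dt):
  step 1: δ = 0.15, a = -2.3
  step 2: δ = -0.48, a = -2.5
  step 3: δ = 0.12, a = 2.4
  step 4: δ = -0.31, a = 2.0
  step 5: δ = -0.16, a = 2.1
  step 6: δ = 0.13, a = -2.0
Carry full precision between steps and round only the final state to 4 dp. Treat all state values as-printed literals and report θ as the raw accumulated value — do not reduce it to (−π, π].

after step 1 (δ=0.15, a=-2.3): (-15.092306, -10.424021, -0.503127, 2.725000)
after step 2 (δ=-0.48, a=-2.5): (-14.495477, -10.752497, -0.607441, 2.100000)
after step 3 (δ=0.12, a=2.4): (-14.064393, -11.052151, -0.588822, 2.700000)
after step 4 (δ=-0.31, a=2.0): (-13.503066, -11.427034, -0.652417, 3.200000)
after step 5 (δ=-0.16, a=2.1): (-12.867371, -11.912720, -0.690388, 3.725000)
after step 6 (δ=0.13, a=-2.0): (-12.149379, -12.505774, -0.654580, 3.225000)

(-12.1494, -12.5058, -0.6546, 3.2250)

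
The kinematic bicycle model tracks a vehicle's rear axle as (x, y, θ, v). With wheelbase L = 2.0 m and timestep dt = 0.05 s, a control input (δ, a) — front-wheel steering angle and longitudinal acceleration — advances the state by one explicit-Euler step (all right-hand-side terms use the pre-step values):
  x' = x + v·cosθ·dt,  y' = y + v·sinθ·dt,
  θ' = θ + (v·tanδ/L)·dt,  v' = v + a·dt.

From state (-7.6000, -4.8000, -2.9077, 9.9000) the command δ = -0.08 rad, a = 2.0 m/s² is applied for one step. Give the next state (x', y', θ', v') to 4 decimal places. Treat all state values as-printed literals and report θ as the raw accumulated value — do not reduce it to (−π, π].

x' = -7.6000 + 9.9000·cos(-2.9077)·0.05 = -8.0815
y' = -4.8000 + 9.9000·sin(-2.9077)·0.05 = -4.9147
θ' = -2.9077 + (9.9000/2.0)·tan(-0.08)·0.05 = -2.9275
v' = 9.9000 + 2.0000·0.05 = 10.0000

(-8.0815, -4.9147, -2.9275, 10.0000)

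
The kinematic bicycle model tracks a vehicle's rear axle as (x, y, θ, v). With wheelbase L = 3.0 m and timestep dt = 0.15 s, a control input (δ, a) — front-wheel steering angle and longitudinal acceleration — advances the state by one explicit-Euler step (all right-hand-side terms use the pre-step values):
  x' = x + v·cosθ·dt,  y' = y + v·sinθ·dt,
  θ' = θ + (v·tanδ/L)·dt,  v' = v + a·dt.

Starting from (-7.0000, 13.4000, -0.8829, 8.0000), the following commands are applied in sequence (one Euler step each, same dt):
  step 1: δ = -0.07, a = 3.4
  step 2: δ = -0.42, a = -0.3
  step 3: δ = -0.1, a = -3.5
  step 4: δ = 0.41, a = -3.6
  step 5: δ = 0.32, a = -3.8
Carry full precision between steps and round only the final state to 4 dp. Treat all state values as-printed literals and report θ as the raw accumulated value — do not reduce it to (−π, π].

(-3.7604, 8.3321, -0.8483, 6.8300)

after step 1 (δ=-0.07, a=3.4): (-6.238104, 12.472900, -0.910946, 8.510000)
after step 2 (δ=-0.42, a=-0.3): (-5.455611, 11.464358, -1.100962, 8.465000)
after step 3 (δ=-0.1, a=-3.5): (-4.880747, 10.332194, -1.143429, 7.940000)
after step 4 (δ=0.41, a=-3.6): (-4.387106, 9.248312, -0.970881, 7.400000)
after step 5 (δ=0.32, a=-3.8): (-3.760430, 8.332137, -0.848266, 6.830000)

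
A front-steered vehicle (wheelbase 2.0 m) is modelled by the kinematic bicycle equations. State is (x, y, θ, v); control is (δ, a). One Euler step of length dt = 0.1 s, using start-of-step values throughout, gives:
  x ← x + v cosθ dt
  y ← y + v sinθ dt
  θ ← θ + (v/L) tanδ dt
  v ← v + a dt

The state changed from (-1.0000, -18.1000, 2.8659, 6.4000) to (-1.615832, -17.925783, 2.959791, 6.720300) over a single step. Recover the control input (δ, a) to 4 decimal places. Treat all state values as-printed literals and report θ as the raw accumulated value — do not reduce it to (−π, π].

δ = 0.2854, a = 3.2030

a = (v'−v)/dt = (0.320300)/0.1 = 3.2030
Δθ = θ'−θ = 0.093891;  (v·dt/L) = 6.4000·0.1/2.0 = 0.320000
tan δ = Δθ·L/(v·dt) = 0.293409  →  δ = 0.2854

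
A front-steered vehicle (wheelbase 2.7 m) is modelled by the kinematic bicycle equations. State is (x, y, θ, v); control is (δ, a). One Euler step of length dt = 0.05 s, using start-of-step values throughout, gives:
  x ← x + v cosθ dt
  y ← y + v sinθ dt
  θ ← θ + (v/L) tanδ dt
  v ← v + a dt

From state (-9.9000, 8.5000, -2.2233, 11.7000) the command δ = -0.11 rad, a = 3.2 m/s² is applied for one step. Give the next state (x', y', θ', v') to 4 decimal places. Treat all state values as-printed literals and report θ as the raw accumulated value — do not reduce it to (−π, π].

x' = -9.9000 + 11.7000·cos(-2.2233)·0.05 = -10.2552
y' = 8.5000 + 11.7000·sin(-2.2233)·0.05 = 8.0352
θ' = -2.2233 + (11.7000/2.7)·tan(-0.11)·0.05 = -2.2472
v' = 11.7000 + 3.2000·0.05 = 11.8600

(-10.2552, 8.0352, -2.2472, 11.8600)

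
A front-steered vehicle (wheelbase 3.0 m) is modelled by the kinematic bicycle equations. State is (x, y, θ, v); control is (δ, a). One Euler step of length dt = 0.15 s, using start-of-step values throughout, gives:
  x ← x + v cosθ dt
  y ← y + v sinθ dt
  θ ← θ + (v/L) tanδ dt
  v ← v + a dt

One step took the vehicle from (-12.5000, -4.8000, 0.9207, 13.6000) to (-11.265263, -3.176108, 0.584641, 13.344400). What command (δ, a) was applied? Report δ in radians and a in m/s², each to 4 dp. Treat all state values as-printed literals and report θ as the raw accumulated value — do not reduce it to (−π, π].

a = (v'−v)/dt = (-0.255600)/0.15 = -1.7040
Δθ = θ'−θ = -0.336059;  (v·dt/L) = 13.6000·0.15/3.0 = 0.680000
tan δ = Δθ·L/(v·dt) = -0.494204  →  δ = -0.4590

δ = -0.4590, a = -1.7040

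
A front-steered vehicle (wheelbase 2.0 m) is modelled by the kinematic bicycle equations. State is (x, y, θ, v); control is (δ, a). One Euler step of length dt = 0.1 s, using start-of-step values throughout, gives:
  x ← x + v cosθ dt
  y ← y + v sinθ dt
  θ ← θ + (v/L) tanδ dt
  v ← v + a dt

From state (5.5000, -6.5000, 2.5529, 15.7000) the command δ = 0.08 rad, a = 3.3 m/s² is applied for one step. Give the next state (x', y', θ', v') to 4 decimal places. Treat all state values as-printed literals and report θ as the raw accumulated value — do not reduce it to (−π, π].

(4.1943, -5.6282, 2.6158, 16.0300)

x' = 5.5000 + 15.7000·cos(2.5529)·0.1 = 4.1943
y' = -6.5000 + 15.7000·sin(2.5529)·0.1 = -5.6282
θ' = 2.5529 + (15.7000/2.0)·tan(0.08)·0.1 = 2.6158
v' = 15.7000 + 3.3000·0.1 = 16.0300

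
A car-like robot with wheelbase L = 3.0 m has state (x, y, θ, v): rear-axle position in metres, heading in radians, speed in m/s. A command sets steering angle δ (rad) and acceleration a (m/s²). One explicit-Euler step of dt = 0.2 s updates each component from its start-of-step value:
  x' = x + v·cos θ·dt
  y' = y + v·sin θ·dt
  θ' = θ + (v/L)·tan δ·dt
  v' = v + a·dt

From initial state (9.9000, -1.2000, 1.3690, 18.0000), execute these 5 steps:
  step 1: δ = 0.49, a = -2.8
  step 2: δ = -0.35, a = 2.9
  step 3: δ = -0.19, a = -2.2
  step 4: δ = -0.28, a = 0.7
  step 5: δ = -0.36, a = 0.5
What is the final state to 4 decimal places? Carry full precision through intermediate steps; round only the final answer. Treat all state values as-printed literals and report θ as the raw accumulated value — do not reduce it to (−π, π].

after step 1 (δ=0.49, a=-2.8): (10.621546, 2.326949, 2.009066, 17.440000)
after step 2 (δ=-0.35, a=2.9): (9.141333, 5.485289, 1.584659, 18.020000)
after step 3 (δ=-0.19, a=-2.2): (9.091372, 9.088943, 1.353619, 17.580000)
after step 4 (δ=-0.28, a=0.7): (9.848979, 12.522351, 1.016605, 17.720000)
after step 5 (δ=-0.36, a=0.5): (11.714028, 15.535908, 0.571948, 17.820000)

(11.7140, 15.5359, 0.5719, 17.8200)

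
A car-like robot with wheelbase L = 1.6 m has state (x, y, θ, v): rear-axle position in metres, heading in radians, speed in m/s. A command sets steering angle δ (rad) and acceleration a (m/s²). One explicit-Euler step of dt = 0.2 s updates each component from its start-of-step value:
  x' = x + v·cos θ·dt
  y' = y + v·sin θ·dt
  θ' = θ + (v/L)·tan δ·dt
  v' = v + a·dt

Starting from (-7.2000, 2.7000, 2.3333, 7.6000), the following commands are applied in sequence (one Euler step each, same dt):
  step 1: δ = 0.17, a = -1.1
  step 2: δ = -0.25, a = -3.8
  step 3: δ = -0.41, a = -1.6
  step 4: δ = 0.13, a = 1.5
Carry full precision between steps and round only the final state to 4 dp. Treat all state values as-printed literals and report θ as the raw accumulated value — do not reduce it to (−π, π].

after step 1 (δ=0.17, a=-1.1): (-8.249916, 3.799126, 2.496374, 7.380000)
after step 2 (δ=-0.25, a=-3.8): (-9.429193, 4.686752, 2.260821, 6.620000)
after step 3 (δ=-0.41, a=-1.6): (-10.271993, 5.707861, 1.901164, 6.300000)
after step 4 (δ=0.13, a=1.5): (-10.680726, 6.899724, 2.004119, 6.600000)

(-10.6807, 6.8997, 2.0041, 6.6000)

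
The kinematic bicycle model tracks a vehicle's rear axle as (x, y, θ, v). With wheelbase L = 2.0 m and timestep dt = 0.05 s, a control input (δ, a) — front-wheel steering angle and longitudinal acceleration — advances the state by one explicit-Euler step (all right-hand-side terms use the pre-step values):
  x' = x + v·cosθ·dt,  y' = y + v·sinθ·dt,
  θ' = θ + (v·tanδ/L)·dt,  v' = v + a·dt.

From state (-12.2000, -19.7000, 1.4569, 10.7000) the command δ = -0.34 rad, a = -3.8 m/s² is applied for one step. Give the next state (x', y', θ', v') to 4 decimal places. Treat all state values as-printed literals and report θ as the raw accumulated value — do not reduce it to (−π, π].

(-12.1392, -19.1685, 1.3623, 10.5100)

x' = -12.2000 + 10.7000·cos(1.4569)·0.05 = -12.1392
y' = -19.7000 + 10.7000·sin(1.4569)·0.05 = -19.1685
θ' = 1.4569 + (10.7000/2.0)·tan(-0.34)·0.05 = 1.3623
v' = 10.7000 − 3.8000·0.05 = 10.5100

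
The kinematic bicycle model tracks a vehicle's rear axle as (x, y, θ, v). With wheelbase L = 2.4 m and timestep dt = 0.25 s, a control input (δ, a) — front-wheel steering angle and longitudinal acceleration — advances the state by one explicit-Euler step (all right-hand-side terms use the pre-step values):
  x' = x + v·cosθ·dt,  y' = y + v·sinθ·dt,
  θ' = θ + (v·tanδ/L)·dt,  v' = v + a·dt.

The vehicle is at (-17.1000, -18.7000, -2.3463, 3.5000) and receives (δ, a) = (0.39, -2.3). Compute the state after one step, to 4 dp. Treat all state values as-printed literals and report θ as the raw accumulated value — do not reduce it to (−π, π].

x' = -17.1000 + 3.5000·cos(-2.3463)·0.25 = -17.7126
y' = -18.7000 + 3.5000·sin(-2.3463)·0.25 = -19.3248
θ' = -2.3463 + (3.5000/2.4)·tan(0.39)·0.25 = -2.1964
v' = 3.5000 − 2.3000·0.25 = 2.9250

(-17.7126, -19.3248, -2.1964, 2.9250)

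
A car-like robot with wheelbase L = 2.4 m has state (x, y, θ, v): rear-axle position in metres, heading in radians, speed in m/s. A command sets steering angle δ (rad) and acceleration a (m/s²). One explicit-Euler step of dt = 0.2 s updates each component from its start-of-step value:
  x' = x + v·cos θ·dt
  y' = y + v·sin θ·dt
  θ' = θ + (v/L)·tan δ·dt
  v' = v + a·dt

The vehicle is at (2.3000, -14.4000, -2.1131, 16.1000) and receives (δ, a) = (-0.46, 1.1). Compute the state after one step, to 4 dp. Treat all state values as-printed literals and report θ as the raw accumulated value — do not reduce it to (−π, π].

x' = 2.3000 + 16.1000·cos(-2.1131)·0.2 = 0.6381
y' = -14.4000 + 16.1000·sin(-2.1131)·0.2 = -17.1580
θ' = -2.1131 + (16.1000/2.4)·tan(-0.46)·0.2 = -2.7778
v' = 16.1000 + 1.1000·0.2 = 16.3200

(0.6381, -17.1580, -2.7778, 16.3200)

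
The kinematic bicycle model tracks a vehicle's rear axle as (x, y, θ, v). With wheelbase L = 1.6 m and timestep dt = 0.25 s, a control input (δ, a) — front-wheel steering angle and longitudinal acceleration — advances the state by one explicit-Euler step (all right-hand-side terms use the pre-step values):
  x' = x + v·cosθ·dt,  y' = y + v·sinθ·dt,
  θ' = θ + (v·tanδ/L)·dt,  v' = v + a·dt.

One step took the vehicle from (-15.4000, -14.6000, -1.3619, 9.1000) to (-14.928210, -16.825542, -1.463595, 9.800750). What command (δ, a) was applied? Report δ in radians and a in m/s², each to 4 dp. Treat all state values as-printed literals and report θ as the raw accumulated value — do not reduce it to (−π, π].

δ = -0.0714, a = 2.8030

a = (v'−v)/dt = (0.700750)/0.25 = 2.8030
Δθ = θ'−θ = -0.101695;  (v·dt/L) = 9.1000·0.25/1.6 = 1.421875
tan δ = Δθ·L/(v·dt) = -0.071522  →  δ = -0.0714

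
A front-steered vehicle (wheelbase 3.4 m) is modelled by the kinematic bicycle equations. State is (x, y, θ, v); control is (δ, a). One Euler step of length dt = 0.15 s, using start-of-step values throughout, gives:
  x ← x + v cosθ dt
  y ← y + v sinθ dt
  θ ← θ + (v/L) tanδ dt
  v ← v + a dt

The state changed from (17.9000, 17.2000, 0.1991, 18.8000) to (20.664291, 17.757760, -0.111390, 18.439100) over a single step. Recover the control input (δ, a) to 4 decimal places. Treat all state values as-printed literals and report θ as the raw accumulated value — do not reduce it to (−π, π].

δ = -0.3582, a = -2.4060

a = (v'−v)/dt = (-0.360900)/0.15 = -2.4060
Δθ = θ'−θ = -0.310490;  (v·dt/L) = 18.8000·0.15/3.4 = 0.829412
tan δ = Δθ·L/(v·dt) = -0.374350  →  δ = -0.3582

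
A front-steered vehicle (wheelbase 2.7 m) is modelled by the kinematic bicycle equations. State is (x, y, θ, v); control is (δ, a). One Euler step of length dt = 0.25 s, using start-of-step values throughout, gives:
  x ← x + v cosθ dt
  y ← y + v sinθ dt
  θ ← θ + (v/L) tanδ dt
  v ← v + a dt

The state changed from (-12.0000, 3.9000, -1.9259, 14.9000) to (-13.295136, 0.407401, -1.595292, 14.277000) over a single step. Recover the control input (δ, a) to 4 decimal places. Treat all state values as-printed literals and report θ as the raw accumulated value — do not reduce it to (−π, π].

δ = 0.2352, a = -2.4920

a = (v'−v)/dt = (-0.623000)/0.25 = -2.4920
Δθ = θ'−θ = 0.330608;  (v·dt/L) = 14.9000·0.25/2.7 = 1.379630
tan δ = Δθ·L/(v·dt) = 0.239635  →  δ = 0.2352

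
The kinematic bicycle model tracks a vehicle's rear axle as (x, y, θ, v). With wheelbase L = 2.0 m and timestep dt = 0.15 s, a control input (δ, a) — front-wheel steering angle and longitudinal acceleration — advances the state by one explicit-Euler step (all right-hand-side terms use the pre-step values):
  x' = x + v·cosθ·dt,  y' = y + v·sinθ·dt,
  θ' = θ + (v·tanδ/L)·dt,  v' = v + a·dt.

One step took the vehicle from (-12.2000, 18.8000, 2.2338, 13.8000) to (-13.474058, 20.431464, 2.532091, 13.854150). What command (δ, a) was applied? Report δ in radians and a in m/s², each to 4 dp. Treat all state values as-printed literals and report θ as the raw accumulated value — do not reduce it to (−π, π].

a = (v'−v)/dt = (0.054150)/0.15 = 0.3610
Δθ = θ'−θ = 0.298291;  (v·dt/L) = 13.8000·0.15/2.0 = 1.035000
tan δ = Δθ·L/(v·dt) = 0.288204  →  δ = 0.2806

δ = 0.2806, a = 0.3610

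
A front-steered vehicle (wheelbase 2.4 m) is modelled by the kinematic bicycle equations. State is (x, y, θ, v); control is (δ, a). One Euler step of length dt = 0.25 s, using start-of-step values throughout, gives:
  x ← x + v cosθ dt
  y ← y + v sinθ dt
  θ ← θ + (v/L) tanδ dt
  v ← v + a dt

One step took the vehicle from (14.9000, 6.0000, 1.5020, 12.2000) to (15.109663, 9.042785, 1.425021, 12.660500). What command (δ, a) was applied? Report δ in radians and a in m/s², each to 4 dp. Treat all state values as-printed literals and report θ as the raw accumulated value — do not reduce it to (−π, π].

a = (v'−v)/dt = (0.460500)/0.25 = 1.8420
Δθ = θ'−θ = -0.076979;  (v·dt/L) = 12.2000·0.25/2.4 = 1.270833
tan δ = Δθ·L/(v·dt) = -0.060574  →  δ = -0.0605

δ = -0.0605, a = 1.8420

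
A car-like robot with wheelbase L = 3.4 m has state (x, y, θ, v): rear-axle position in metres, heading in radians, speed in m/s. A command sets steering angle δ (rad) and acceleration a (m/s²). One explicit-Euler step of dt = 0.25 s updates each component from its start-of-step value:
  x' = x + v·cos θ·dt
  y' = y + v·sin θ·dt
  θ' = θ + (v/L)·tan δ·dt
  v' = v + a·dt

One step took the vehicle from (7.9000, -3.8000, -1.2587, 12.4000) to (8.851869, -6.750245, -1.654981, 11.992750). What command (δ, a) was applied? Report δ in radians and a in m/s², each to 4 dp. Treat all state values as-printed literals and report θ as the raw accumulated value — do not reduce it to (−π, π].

a = (v'−v)/dt = (-0.407250)/0.25 = -1.6290
Δθ = θ'−θ = -0.396281;  (v·dt/L) = 12.4000·0.25/3.4 = 0.911765
tan δ = Δθ·L/(v·dt) = -0.434631  →  δ = -0.4100

δ = -0.4100, a = -1.6290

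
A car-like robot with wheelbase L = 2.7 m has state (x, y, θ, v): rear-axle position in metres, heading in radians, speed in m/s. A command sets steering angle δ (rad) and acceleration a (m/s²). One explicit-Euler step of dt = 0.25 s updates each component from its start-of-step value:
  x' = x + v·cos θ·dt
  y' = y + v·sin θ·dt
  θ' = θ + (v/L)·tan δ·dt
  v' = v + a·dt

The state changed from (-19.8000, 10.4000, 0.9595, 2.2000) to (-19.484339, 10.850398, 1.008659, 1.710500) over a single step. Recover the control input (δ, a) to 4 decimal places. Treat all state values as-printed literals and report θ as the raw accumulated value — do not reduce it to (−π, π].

δ = 0.2368, a = -1.9580

a = (v'−v)/dt = (-0.489500)/0.25 = -1.9580
Δθ = θ'−θ = 0.049159;  (v·dt/L) = 2.2000·0.25/2.7 = 0.203704
tan δ = Δθ·L/(v·dt) = 0.241326  →  δ = 0.2368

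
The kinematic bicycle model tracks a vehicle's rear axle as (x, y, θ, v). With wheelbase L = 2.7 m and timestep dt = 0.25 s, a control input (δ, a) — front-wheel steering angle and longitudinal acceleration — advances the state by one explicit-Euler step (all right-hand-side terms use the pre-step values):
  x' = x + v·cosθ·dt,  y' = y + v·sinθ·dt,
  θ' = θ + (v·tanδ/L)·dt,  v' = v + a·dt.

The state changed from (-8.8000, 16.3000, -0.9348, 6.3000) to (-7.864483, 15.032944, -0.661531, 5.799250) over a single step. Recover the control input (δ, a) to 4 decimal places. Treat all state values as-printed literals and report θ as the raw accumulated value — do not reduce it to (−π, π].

a = (v'−v)/dt = (-0.500750)/0.25 = -2.0030
Δθ = θ'−θ = 0.273269;  (v·dt/L) = 6.3000·0.25/2.7 = 0.583333
tan δ = Δθ·L/(v·dt) = 0.468461  →  δ = 0.4381

δ = 0.4381, a = -2.0030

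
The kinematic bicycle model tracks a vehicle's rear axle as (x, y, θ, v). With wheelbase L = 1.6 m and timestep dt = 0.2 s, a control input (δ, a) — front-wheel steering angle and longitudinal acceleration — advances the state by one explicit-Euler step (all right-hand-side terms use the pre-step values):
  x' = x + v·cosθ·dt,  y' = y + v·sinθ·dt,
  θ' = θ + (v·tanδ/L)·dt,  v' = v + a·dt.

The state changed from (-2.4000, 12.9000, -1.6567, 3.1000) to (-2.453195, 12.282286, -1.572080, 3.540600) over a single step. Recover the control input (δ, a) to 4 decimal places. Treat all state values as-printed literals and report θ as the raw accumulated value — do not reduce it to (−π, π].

δ = 0.2150, a = 2.2030

a = (v'−v)/dt = (0.440600)/0.2 = 2.2030
Δθ = θ'−θ = 0.084620;  (v·dt/L) = 3.1000·0.2/1.6 = 0.387500
tan δ = Δθ·L/(v·dt) = 0.218374  →  δ = 0.2150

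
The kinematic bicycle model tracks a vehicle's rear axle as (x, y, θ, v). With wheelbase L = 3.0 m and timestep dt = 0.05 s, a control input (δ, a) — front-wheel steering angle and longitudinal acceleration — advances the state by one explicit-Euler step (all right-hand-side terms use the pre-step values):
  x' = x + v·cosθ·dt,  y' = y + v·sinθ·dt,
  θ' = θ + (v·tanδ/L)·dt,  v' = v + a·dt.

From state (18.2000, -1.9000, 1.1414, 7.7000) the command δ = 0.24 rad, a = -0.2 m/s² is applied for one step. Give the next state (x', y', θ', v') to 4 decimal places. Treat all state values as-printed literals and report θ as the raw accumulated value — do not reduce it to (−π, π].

(18.3603, -1.5500, 1.1728, 7.6900)

x' = 18.2000 + 7.7000·cos(1.1414)·0.05 = 18.3603
y' = -1.9000 + 7.7000·sin(1.1414)·0.05 = -1.5500
θ' = 1.1414 + (7.7000/3.0)·tan(0.24)·0.05 = 1.1728
v' = 7.7000 − 0.2000·0.05 = 7.6900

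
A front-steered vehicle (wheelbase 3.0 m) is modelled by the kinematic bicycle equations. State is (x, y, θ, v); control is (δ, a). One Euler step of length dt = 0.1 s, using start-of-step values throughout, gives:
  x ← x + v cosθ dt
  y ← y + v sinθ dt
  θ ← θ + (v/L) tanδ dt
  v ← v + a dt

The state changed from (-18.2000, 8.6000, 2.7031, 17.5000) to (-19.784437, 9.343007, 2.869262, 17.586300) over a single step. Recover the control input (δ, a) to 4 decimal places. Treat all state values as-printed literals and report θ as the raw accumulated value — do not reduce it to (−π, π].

δ = 0.2775, a = 0.8630

a = (v'−v)/dt = (0.086300)/0.1 = 0.8630
Δθ = θ'−θ = 0.166162;  (v·dt/L) = 17.5000·0.1/3.0 = 0.583333
tan δ = Δθ·L/(v·dt) = 0.284849  →  δ = 0.2775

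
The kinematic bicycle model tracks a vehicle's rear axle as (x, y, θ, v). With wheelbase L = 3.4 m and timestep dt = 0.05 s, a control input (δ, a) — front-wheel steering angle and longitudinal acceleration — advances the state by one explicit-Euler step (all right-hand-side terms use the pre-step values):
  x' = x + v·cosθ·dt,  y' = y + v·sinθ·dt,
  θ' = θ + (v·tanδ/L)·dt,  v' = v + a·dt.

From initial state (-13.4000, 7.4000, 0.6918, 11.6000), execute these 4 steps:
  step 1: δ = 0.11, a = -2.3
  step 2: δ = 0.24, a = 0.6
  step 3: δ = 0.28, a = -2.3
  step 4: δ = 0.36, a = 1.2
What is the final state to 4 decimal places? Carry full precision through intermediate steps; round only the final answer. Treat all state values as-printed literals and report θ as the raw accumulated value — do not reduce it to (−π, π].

after step 1 (δ=0.11, a=-2.3): (-12.953343, 7.769996, 0.710641, 11.485000)
after step 2 (δ=0.24, a=0.6): (-12.518093, 8.144591, 0.751973, 11.515000)
after step 3 (δ=0.28, a=-2.3): (-12.097598, 8.537874, 0.800667, 11.400000)
after step 4 (δ=0.36, a=1.2): (-11.700748, 8.947032, 0.863769, 11.460000)

(-11.7007, 8.9470, 0.8638, 11.4600)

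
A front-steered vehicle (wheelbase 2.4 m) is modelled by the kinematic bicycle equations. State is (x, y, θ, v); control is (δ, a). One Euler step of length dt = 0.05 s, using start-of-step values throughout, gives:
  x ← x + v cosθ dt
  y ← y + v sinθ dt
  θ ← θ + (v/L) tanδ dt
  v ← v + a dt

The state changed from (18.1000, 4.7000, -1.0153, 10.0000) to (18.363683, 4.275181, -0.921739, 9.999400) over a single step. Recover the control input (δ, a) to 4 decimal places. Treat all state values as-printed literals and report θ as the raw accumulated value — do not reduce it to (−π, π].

a = (v'−v)/dt = (-0.000600)/0.05 = -0.0120
Δθ = θ'−θ = 0.093561;  (v·dt/L) = 10.0000·0.05/2.4 = 0.208333
tan δ = Δθ·L/(v·dt) = 0.449093  →  δ = 0.4221

δ = 0.4221, a = -0.0120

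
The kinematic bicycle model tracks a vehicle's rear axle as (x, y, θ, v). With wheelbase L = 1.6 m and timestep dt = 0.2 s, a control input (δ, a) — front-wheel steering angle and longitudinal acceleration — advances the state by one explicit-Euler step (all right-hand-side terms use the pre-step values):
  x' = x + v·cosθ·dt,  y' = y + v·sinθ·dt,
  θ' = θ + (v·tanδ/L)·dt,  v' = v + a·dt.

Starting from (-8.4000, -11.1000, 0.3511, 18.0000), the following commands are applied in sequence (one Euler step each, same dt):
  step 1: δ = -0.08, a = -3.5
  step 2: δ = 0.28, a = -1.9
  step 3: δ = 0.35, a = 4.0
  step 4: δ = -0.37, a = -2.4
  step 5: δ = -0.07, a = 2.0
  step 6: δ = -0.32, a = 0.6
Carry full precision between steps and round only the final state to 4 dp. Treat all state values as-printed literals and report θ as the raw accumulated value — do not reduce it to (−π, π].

(6.4124, 0.7726, -0.1763, 17.7600)

after step 1 (δ=-0.08, a=-3.5): (-5.019618, -9.861849, 0.170715, 17.300000)
after step 2 (δ=0.28, a=-1.9): (-1.609914, -9.274040, 0.792551, 16.920000)
after step 3 (δ=0.35, a=4.0): (0.765758, -6.864135, 1.564587, 17.720000)
after step 4 (δ=-0.37, a=-2.4): (0.787765, -3.320204, 0.705470, 17.240000)
after step 5 (δ=-0.07, a=2.0): (3.412752, -1.084550, 0.554373, 17.640000)
after step 6 (δ=-0.32, a=0.6): (6.412367, 0.772625, -0.176341, 17.760000)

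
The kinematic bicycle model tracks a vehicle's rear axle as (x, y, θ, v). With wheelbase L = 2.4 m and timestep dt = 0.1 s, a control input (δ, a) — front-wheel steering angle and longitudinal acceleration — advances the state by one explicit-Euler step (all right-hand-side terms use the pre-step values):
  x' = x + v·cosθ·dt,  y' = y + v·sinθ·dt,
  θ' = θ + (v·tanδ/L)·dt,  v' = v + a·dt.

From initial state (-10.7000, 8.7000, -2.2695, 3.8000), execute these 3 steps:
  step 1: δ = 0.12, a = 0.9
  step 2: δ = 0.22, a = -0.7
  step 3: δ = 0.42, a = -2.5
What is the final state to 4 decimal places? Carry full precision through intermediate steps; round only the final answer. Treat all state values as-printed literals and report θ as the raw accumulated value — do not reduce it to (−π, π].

after step 1 (δ=0.12, a=0.9): (-10.944426, 8.409043, -2.250408, 3.890000)
after step 2 (δ=0.22, a=-0.7): (-11.188909, 8.106472, -2.214163, 3.820000)
after step 3 (δ=0.42, a=-2.5): (-11.418068, 7.800841, -2.143084, 3.570000)

(-11.4181, 7.8008, -2.1431, 3.5700)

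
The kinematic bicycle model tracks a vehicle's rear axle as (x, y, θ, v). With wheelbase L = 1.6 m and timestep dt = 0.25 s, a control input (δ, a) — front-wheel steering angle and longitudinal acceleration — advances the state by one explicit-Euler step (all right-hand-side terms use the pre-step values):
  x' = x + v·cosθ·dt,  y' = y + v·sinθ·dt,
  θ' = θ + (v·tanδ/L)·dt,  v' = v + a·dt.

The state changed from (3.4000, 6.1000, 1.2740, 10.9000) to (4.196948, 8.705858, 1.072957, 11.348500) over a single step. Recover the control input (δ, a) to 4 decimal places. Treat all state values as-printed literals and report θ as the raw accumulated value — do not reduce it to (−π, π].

a = (v'−v)/dt = (0.448500)/0.25 = 1.7940
Δθ = θ'−θ = -0.201043;  (v·dt/L) = 10.9000·0.25/1.6 = 1.703125
tan δ = Δθ·L/(v·dt) = -0.118044  →  δ = -0.1175

δ = -0.1175, a = 1.7940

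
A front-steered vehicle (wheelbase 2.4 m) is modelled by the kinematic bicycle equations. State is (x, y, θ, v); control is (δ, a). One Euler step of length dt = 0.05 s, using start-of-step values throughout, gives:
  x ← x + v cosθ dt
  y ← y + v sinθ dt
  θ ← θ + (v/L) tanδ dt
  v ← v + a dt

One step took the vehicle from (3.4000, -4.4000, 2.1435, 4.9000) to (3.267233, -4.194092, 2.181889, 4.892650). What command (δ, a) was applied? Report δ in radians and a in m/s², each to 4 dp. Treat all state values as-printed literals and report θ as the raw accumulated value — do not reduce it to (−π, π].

δ = 0.3597, a = -0.1470

a = (v'−v)/dt = (-0.007350)/0.05 = -0.1470
Δθ = θ'−θ = 0.038389;  (v·dt/L) = 4.9000·0.05/2.4 = 0.102083
tan δ = Δθ·L/(v·dt) = 0.376056  →  δ = 0.3597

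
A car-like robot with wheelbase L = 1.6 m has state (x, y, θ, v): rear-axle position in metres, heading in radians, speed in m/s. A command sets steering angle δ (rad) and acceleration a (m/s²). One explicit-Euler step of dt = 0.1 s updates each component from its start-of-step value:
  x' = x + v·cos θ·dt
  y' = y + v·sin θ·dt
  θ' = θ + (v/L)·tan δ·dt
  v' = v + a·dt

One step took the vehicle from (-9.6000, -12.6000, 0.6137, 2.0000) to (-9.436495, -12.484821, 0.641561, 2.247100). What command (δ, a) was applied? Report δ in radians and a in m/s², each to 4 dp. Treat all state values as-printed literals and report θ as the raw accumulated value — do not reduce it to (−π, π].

a = (v'−v)/dt = (0.247100)/0.1 = 2.4710
Δθ = θ'−θ = 0.027861;  (v·dt/L) = 2.0000·0.1/1.6 = 0.125000
tan δ = Δθ·L/(v·dt) = 0.222888  →  δ = 0.2193

δ = 0.2193, a = 2.4710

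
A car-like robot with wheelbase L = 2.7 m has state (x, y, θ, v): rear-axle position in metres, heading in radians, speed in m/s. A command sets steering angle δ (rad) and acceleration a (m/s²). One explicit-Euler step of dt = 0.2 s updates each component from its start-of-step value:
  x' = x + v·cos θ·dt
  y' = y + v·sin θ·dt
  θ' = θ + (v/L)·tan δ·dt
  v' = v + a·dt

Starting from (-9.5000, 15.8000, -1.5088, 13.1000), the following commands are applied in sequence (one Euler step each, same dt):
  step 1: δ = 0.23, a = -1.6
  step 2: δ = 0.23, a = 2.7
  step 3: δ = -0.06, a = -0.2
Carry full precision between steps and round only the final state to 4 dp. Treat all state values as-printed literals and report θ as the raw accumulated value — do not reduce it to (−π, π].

(-7.3062, 8.4113, -1.1192, 13.2800)

after step 1 (δ=0.23, a=-1.6): (-9.337674, 13.185033, -1.281594, 12.780000)
after step 2 (δ=0.23, a=2.7): (-8.608734, 10.735180, -1.059939, 13.320000)
after step 3 (δ=-0.06, a=-0.2): (-7.306236, 8.411305, -1.119210, 13.280000)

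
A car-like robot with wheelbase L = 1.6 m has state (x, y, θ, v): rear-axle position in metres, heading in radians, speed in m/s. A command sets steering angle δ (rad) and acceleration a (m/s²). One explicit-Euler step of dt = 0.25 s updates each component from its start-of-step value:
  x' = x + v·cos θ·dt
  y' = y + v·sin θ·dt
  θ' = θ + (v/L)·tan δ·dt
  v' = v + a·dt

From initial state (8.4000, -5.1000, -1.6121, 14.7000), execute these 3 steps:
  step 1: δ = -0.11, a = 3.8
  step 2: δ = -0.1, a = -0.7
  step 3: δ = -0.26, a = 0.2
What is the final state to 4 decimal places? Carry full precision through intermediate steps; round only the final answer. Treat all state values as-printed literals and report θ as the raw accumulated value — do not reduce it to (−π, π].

(5.1206, -15.8330, -2.7544, 15.5250)

after step 1 (δ=-0.11, a=3.8): (8.248252, -8.771866, -1.865780, 15.650000)
after step 2 (δ=-0.1, a=-0.7): (7.110793, -12.515372, -2.111130, 15.475000)
after step 3 (δ=-0.26, a=0.2): (5.120622, -15.832969, -2.754362, 15.525000)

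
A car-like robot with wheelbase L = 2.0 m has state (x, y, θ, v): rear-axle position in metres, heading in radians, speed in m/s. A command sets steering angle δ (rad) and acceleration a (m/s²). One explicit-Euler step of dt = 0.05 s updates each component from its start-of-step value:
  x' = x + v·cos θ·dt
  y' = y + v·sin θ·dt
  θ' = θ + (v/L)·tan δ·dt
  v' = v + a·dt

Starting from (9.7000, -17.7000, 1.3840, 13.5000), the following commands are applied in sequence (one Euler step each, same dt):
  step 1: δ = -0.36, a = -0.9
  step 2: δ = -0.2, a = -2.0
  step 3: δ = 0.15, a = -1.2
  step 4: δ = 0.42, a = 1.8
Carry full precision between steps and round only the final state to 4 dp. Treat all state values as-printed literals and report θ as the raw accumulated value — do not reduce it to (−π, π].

after step 1 (δ=-0.36, a=-0.9): (9.825356, -17.036742, 1.256964, 13.455000)
after step 2 (δ=-0.2, a=-2.0): (10.033038, -16.396851, 1.188777, 13.355000)
after step 3 (δ=0.15, a=-1.2): (10.281971, -15.777236, 1.239238, 13.295000)
after step 4 (δ=0.42, a=1.8): (10.498359, -15.148691, 1.387667, 13.385000)

(10.4984, -15.1487, 1.3877, 13.3850)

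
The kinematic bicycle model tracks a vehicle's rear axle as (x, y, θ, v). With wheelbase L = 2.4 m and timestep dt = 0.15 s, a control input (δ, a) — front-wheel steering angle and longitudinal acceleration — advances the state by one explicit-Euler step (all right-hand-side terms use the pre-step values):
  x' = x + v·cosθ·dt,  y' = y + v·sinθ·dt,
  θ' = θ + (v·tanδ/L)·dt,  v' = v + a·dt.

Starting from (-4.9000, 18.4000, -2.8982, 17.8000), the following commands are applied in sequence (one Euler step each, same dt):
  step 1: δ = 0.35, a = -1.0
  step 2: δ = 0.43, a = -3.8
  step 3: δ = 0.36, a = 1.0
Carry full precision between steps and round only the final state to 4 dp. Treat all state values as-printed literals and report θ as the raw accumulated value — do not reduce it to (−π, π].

(-10.6337, 13.8113, -1.5844, 17.2300)

after step 1 (δ=0.35, a=-1.0): (-7.491304, 17.756539, -2.492106, 17.650000)
after step 2 (δ=0.43, a=-3.8): (-9.599758, 16.155390, -1.986189, 17.080000)
after step 3 (δ=0.36, a=1.0): (-10.633652, 13.811268, -1.584379, 17.230000)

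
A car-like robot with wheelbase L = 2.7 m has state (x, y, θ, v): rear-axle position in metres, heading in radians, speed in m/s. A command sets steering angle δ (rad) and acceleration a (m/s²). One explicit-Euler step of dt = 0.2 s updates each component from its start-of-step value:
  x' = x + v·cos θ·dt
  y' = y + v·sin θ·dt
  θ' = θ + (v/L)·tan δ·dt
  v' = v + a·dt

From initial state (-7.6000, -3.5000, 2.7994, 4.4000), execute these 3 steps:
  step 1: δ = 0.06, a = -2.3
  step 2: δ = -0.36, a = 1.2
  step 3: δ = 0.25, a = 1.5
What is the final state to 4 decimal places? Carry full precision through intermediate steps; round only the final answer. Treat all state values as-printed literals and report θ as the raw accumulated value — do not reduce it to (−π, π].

after step 1 (δ=0.06, a=-2.3): (-8.428979, -3.204713, 2.818979, 3.940000)
after step 2 (δ=-0.36, a=1.2): (-9.176326, -2.954880, 2.709125, 4.180000)
after step 3 (δ=0.25, a=1.5): (-9.935359, -2.604502, 2.788187, 4.480000)

(-9.9354, -2.6045, 2.7882, 4.4800)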